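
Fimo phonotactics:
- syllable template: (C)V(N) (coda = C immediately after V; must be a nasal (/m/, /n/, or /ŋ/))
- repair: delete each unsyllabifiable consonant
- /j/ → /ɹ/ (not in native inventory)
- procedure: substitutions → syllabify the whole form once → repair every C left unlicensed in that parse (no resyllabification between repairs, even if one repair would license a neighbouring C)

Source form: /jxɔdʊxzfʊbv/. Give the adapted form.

Substitution: /j/ → /ɹ/, giving /ɹxɔdʊxzfʊbv/.
Under (C)V(N), the unsyllabifiable consonants are /ɹ/, /x/, /z/, /b/, /v/ (only a nasal (/m/, /n/, or /ŋ/) is licensed in coda position; onsets are limited to one consonant).
Deletion applies to /ɹ/, /x/, /z/, /b/, /v/.

xɔdʊfʊ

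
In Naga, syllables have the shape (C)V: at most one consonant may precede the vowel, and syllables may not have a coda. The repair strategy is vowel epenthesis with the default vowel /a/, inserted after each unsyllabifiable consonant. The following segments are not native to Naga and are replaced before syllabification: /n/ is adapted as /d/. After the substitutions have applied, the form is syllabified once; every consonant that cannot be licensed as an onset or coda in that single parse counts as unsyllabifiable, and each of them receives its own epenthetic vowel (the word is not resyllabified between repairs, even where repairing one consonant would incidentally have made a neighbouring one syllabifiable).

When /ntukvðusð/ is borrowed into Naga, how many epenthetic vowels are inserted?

5

After substitution the input is /dtukvðusð/.
The unsyllabifiable consonants are /d/, /k/, /v/, /s/, /ð/; each receives one epenthetic vowel.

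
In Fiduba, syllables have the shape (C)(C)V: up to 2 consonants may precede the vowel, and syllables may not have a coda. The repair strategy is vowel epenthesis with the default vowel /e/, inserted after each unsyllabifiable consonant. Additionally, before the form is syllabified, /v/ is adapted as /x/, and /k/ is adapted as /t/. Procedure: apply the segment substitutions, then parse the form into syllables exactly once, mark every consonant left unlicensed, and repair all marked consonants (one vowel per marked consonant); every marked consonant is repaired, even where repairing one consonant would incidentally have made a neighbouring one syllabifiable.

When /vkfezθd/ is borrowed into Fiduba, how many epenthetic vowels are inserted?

4

After substitution the input is /xtfezθd/.
The unsyllabifiable consonants are /x/, /z/, /θ/, /d/; each receives one epenthetic vowel.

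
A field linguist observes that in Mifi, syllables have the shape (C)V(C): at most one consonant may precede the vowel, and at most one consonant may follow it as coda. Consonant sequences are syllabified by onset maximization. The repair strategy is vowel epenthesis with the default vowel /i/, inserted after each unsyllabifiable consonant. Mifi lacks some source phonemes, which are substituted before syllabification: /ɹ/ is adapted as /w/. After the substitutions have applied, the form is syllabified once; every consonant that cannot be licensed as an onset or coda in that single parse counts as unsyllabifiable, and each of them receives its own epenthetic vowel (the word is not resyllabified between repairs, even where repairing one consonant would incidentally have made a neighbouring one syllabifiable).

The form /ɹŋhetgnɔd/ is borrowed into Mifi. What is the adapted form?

Substitution: /ɹ/ → /w/, giving /wŋhetgnɔd/.
Syllabifying with onset maximization leaves /w/, /ŋ/, /g/ stranded (at most one coda consonant is licensed; onsets are limited to one consonant).
Inserting the epenthetic vowel yields /w/ → /wi/, /ŋ/ → /ŋi/, /g/ → /gi/.

wiŋihetginɔd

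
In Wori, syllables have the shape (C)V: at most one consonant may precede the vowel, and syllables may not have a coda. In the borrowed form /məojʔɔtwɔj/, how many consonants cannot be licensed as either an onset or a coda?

Syllabifying with onset maximization leaves /j/, /t/, /j/ stranded (no codas are permitted; onsets are limited to one consonant).

3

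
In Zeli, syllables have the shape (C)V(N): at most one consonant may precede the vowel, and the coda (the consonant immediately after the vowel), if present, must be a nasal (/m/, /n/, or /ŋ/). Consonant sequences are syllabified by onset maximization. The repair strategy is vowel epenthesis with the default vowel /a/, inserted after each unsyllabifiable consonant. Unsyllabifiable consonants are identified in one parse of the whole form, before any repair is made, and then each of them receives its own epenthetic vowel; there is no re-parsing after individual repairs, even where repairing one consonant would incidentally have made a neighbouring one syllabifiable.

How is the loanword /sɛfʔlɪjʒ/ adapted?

Under (C)V(N), the unsyllabifiable consonants are /f/, /ʔ/, /j/, /ʒ/ (only a nasal (/m/, /n/, or /ŋ/) is licensed in coda position; onsets are limited to one consonant).
Epenthesis after each stranded consonant: /f/ → /fa/, /ʔ/ → /ʔa/, /j/ → /ja/, /ʒ/ → /ʒa/.

sɛfaʔalɪjaʒa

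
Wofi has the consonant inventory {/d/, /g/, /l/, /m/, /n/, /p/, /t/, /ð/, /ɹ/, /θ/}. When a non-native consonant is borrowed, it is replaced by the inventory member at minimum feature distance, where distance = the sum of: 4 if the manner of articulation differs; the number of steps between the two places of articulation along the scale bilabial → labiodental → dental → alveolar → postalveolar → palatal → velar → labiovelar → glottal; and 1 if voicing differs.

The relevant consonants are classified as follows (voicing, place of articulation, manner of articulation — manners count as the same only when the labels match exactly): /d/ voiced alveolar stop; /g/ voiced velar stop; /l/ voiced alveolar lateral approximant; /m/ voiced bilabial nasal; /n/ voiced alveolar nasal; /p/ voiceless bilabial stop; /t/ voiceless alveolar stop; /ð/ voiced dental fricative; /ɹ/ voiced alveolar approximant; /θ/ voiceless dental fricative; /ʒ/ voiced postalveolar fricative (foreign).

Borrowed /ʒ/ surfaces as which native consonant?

ð

/ð/ is closest: same manner (fricative), place distance 2 (postalveolar→dental), same voicing; total 2. Next closest is /θ/ at distance 3.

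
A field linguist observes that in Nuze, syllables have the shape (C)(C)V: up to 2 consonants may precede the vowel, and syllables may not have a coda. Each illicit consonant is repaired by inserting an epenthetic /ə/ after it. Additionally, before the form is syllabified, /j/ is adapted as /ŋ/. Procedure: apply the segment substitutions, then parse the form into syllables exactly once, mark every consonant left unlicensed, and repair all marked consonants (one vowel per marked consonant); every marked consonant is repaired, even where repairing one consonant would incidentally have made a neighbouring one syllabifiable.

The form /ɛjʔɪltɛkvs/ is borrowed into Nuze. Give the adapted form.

ɛŋʔɪltɛkəvəsə

Substitution: /j/ → /ŋ/, giving /ɛŋʔɪltɛkvs/.
Under (C)(C)V, the unsyllabifiable consonants are /k/, /v/, /s/ (no codas are permitted; onsets may contain at most 2 consonants).
Each unlicensed consonant becomes the onset of a new syllable: /k/ → /kə/, /v/ → /və/, /s/ → /sə/.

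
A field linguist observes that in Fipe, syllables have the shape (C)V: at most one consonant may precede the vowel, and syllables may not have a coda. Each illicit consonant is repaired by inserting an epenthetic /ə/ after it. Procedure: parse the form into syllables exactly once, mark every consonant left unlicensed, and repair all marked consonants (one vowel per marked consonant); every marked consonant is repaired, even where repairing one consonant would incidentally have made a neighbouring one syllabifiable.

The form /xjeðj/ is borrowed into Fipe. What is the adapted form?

xəjeðəjə

Syllabifying with onset maximization leaves /x/, /ð/, /j/ stranded (no codas are permitted; onsets are limited to one consonant).
Inserting the epenthetic vowel yields /x/ → /xə/, /ð/ → /ðə/, /j/ → /jə/.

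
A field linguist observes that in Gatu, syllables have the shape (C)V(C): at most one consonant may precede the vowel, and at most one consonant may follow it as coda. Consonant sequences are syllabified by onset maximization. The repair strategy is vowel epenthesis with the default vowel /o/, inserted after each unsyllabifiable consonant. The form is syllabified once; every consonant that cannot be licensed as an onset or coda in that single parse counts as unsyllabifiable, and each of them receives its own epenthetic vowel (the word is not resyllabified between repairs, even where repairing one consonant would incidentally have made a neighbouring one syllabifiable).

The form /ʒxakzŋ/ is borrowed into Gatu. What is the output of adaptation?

Under (C)V(C), the unsyllabifiable consonants are /ʒ/, /z/, /ŋ/ (at most one coda consonant is licensed; onsets are limited to one consonant).
Each unlicensed consonant becomes the onset of a new syllable: /ʒ/ → /ʒo/, /z/ → /zo/, /ŋ/ → /ŋo/.

ʒoxakzoŋo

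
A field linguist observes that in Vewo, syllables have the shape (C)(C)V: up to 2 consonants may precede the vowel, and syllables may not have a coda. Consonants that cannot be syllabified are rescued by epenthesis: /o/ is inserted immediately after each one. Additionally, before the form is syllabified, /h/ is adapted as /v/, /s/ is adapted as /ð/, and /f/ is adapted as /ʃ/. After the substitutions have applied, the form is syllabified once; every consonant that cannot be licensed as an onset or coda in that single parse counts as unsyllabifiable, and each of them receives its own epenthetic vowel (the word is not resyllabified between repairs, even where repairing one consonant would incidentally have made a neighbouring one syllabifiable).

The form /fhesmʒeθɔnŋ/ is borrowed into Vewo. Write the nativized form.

ʃveðomʒeθɔnoŋo

Substitution: /f/ → /ʃ/, /h/ → /v/, /s/ → /ð/, giving /ʃveðmʒeθɔnŋ/.
Syllabifying with onset maximization leaves /ð/, /n/, /ŋ/ stranded (no codas are permitted; onsets may contain at most 2 consonants).
Each unlicensed consonant becomes the onset of a new syllable: /ð/ → /ðo/, /n/ → /no/, /ŋ/ → /ŋo/.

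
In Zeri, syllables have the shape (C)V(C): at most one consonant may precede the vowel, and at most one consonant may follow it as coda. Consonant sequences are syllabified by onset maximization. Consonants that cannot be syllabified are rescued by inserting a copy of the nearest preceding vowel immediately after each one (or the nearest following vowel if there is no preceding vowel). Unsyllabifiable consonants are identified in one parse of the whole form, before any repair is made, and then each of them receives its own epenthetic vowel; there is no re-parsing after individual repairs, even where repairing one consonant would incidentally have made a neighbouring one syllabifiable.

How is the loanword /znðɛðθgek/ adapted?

The consonants /z/, /n/, /θ/ cannot be parsed into a legal (C)V(C) syllable (at most one coda consonant is licensed; onsets are limited to one consonant).
Epenthesis after each stranded consonant: /z/ → /zɛ/, /n/ → /nɛ/, /θ/ → /θɛ/.

zɛnɛðɛðθɛgek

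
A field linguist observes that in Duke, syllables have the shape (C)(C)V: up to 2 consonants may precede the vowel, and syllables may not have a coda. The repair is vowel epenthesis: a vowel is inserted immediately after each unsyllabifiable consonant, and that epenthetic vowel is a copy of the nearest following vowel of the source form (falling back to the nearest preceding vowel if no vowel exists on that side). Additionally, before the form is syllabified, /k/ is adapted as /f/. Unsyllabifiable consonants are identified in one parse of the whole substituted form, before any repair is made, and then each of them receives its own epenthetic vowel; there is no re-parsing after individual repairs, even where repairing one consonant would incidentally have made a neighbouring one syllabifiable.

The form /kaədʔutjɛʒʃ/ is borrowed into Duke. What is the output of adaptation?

Substitution: /k/ → /f/, giving /faədʔutjɛʒʃ/.
Under (C)(C)V, the unsyllabifiable consonants are /ʒ/, /ʃ/ (no codas are permitted; onsets may contain at most 2 consonants).
Epenthesis after each stranded consonant: /ʒ/ → /ʒɛ/, /ʃ/ → /ʃɛ/.

faədʔutjɛʒɛʃɛ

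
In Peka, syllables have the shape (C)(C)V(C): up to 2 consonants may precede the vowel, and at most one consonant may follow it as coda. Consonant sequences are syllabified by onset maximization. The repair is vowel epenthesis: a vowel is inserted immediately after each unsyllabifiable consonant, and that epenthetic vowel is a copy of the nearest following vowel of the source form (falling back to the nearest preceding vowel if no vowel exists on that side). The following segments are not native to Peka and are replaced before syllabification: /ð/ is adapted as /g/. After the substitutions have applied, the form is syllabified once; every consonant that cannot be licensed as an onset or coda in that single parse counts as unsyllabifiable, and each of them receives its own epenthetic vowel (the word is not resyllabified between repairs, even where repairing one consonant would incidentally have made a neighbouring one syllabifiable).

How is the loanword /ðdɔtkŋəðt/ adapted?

Substitution: /ð/ → /g/, giving /gdɔtkŋəgt/.
Syllabifying with onset maximization leaves /t/ stranded (at most one coda consonant is licensed; onsets may contain at most 2 consonants).
Each unlicensed consonant becomes the onset of a new syllable: /t/ → /tə/.

gdɔtkŋəgtə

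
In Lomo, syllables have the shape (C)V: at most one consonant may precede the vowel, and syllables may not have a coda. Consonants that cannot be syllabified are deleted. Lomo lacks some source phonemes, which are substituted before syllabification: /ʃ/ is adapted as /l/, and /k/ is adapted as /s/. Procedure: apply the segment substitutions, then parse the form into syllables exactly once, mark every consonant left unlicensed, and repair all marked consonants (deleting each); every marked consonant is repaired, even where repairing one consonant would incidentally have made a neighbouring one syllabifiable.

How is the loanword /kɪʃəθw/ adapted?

sɪlə

Substitution: /k/ → /s/, /ʃ/ → /l/, giving /sɪləθw/.
Syllabifying with onset maximization leaves /θ/, /w/ stranded (no codas are permitted; onsets are limited to one consonant).
Deleting the stranded consonants removes /θ/, /w/.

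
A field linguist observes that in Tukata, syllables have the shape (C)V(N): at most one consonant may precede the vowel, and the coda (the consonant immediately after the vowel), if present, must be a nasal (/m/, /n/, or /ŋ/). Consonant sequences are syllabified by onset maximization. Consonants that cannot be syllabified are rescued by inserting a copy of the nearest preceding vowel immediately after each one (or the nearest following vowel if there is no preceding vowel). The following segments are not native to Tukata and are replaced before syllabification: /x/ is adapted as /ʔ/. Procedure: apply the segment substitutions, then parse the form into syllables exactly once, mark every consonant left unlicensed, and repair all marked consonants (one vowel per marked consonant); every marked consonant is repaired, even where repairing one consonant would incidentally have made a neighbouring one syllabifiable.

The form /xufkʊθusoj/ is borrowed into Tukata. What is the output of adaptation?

Substitution: /x/ → /ʔ/, giving /ʔufkʊθusoj/.
The consonants /f/, /j/ cannot be parsed into a legal (C)V(N) syllable (only a nasal (/m/, /n/, or /ŋ/) is licensed in coda position; onsets are limited to one consonant).
Epenthesis after each stranded consonant: /f/ → /fu/, /j/ → /jo/.

ʔufukʊθusojo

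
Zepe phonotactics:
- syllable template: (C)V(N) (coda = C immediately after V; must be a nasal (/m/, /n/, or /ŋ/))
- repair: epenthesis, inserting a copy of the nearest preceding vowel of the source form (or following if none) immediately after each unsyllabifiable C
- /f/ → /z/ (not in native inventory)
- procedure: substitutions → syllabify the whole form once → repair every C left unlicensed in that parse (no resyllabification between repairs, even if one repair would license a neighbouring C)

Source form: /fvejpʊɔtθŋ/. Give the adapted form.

Substitution: /f/ → /z/, giving /zvejpʊɔtθŋ/.
The consonants /z/, /j/, /t/, /θ/, /ŋ/ cannot be parsed into a legal (C)V(N) syllable (only a nasal (/m/, /n/, or /ŋ/) is licensed in coda position; onsets are limited to one consonant).
Epenthesis after each stranded consonant: /z/ → /ze/, /j/ → /je/, /t/ → /tɔ/, /θ/ → /θɔ/, /ŋ/ → /ŋɔ/.

zevejepʊɔtɔθɔŋɔ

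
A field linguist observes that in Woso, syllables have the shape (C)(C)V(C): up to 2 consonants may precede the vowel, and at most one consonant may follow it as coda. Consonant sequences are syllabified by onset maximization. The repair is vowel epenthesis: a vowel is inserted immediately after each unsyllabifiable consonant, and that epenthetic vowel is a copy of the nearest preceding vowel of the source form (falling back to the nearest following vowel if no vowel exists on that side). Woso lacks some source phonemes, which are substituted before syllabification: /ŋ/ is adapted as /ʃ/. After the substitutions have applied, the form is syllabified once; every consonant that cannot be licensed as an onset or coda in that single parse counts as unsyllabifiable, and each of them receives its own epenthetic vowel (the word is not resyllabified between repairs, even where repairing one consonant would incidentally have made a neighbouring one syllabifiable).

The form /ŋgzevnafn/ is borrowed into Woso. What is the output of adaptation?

ʃegzevnafna

Substitution: /ŋ/ → /ʃ/, giving /ʃgzevnafn/.
The consonants /ʃ/, /n/ cannot be parsed into a legal (C)(C)V(C) syllable (at most one coda consonant is licensed; onsets may contain at most 2 consonants).
Epenthesis after each stranded consonant: /ʃ/ → /ʃe/, /n/ → /na/.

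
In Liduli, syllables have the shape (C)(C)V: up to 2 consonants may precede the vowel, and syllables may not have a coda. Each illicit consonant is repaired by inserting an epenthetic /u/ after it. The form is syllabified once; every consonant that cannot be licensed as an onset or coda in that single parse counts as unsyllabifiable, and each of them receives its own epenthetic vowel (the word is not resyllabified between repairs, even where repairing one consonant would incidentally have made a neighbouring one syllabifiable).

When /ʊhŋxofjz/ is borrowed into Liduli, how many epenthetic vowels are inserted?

4

The unsyllabifiable consonants are /h/, /f/, /j/, /z/; each receives one epenthetic vowel.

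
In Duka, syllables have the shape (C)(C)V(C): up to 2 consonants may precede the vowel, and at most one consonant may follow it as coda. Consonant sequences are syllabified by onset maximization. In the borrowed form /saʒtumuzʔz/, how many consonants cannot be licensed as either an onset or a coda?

The consonants /ʔ/, /z/ cannot be parsed into a legal (C)(C)V(C) syllable (at most one coda consonant is licensed; onsets may contain at most 2 consonants).

2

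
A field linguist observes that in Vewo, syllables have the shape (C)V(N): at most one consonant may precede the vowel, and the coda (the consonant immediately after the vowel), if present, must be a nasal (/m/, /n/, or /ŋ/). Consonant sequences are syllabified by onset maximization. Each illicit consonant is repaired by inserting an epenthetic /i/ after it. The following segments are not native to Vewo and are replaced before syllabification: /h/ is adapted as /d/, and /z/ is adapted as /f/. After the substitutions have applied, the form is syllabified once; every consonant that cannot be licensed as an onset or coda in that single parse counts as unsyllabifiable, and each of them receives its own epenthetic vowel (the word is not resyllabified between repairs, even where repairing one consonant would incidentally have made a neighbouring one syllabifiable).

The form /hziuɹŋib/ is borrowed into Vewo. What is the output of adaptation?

Substitution: /h/ → /d/, /z/ → /f/, giving /dfiuɹŋib/.
Syllabifying with onset maximization leaves /d/, /ɹ/, /b/ stranded (only a nasal (/m/, /n/, or /ŋ/) is licensed in coda position; onsets are limited to one consonant).
Epenthesis after each stranded consonant: /d/ → /di/, /ɹ/ → /ɹi/, /b/ → /bi/.

difiuɹiŋibi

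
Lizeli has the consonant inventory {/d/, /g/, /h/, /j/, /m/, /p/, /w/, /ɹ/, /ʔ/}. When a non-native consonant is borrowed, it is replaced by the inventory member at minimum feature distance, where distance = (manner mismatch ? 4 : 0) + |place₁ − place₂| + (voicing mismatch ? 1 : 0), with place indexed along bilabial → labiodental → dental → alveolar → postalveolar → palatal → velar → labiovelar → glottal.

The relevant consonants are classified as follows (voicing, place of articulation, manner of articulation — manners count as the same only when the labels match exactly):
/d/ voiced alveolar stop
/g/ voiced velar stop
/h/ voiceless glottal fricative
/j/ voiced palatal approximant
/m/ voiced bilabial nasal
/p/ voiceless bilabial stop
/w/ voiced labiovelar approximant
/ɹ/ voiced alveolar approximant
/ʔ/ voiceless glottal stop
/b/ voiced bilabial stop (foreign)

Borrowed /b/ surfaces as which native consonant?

p

/p/ is closest: same manner (stop), place distance 0 (bilabial→bilabial), voicing differs (+1); total 1. Next closest is /d/ at distance 3.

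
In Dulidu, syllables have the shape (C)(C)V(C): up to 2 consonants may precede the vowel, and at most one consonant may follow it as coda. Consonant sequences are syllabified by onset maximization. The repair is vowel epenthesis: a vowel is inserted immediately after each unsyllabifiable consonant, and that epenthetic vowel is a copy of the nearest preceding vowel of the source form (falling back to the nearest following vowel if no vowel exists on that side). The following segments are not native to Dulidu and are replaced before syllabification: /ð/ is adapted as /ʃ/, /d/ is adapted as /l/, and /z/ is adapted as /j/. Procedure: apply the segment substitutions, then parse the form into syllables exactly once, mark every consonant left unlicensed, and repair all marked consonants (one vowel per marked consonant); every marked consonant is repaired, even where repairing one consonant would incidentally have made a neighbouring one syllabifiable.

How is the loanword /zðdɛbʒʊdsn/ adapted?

Substitution: /z/ → /j/, /ð/ → /ʃ/, /d/ → /l/, giving /jʃlɛbʒʊlsn/.
Under (C)(C)V(C), the unsyllabifiable consonants are /j/, /s/, /n/ (at most one coda consonant is licensed; onsets may contain at most 2 consonants).
Epenthesis after each stranded consonant: /j/ → /jɛ/, /s/ → /sʊ/, /n/ → /nʊ/.

jɛʃlɛbʒʊlsʊnʊ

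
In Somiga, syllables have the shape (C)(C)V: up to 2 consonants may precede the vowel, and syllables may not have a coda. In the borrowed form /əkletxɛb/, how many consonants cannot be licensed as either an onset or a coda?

The consonants /b/ cannot be parsed into a legal (C)(C)V syllable (no codas are permitted; onsets may contain at most 2 consonants).

1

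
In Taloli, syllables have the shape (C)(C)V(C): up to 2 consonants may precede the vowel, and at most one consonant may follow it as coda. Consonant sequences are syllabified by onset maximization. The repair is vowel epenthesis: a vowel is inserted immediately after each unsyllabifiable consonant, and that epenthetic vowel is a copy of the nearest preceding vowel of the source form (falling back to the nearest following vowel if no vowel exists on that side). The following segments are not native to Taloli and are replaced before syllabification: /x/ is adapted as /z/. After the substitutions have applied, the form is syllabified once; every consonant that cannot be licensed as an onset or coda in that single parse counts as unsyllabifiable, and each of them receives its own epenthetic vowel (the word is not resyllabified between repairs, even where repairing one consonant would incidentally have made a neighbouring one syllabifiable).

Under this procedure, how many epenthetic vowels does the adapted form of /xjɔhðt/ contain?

2

After substitution the input is /zjɔhðt/.
The unsyllabifiable consonants are /ð/, /t/; each receives one epenthetic vowel.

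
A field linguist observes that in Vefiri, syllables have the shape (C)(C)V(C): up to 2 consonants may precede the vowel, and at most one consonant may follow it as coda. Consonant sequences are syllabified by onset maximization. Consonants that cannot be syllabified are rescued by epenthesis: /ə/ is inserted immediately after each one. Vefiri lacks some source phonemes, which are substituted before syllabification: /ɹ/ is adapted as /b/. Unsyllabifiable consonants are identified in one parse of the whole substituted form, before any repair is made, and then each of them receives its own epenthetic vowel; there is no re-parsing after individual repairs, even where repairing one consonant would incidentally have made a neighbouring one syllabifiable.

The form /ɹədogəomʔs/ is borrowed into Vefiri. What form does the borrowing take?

Substitution: /ɹ/ → /b/, giving /bədogəomʔs/.
Under (C)(C)V(C), the unsyllabifiable consonants are /ʔ/, /s/ (at most one coda consonant is licensed; onsets may contain at most 2 consonants).
Epenthesis after each stranded consonant: /ʔ/ → /ʔə/, /s/ → /sə/.

bədogəomʔəsə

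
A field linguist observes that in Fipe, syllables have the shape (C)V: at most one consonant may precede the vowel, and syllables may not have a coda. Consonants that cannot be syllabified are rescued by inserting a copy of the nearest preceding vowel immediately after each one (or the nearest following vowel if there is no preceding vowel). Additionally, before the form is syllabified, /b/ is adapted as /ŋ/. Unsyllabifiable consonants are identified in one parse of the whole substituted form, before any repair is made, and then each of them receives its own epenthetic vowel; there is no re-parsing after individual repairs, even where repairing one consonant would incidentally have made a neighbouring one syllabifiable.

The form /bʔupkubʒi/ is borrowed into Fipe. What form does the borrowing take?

ŋuʔupukuŋuʒi

Substitution: /b/ → /ŋ/, giving /ŋʔupkuŋʒi/.
Syllabifying with onset maximization leaves /ŋ/, /p/, /ŋ/ stranded (no codas are permitted; onsets are limited to one consonant).
Each unlicensed consonant becomes the onset of a new syllable: /ŋ/ → /ŋu/, /p/ → /pu/, /ŋ/ → /ŋu/.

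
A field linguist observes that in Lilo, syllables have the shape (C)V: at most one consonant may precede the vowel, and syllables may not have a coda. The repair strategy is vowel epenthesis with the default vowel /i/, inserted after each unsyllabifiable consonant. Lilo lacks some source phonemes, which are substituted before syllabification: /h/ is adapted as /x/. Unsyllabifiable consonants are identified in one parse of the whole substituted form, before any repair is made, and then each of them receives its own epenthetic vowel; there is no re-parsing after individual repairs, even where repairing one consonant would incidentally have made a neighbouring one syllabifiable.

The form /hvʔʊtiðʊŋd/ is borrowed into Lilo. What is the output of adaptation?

xiviʔʊtiðʊŋidi

Substitution: /h/ → /x/, giving /xvʔʊtiðʊŋd/.
Under (C)V, the unsyllabifiable consonants are /x/, /v/, /ŋ/, /d/ (no codas are permitted; onsets are limited to one consonant).
Each unlicensed consonant becomes the onset of a new syllable: /x/ → /xi/, /v/ → /vi/, /ŋ/ → /ŋi/, /d/ → /di/.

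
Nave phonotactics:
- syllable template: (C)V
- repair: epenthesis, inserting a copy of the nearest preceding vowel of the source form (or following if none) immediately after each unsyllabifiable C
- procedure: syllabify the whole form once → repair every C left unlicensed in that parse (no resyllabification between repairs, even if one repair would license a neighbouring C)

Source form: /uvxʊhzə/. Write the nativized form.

uvuxʊhʊzə

Syllabifying with onset maximization leaves /v/, /h/ stranded (no codas are permitted; onsets are limited to one consonant).
Epenthesis after each stranded consonant: /v/ → /vu/, /h/ → /hʊ/.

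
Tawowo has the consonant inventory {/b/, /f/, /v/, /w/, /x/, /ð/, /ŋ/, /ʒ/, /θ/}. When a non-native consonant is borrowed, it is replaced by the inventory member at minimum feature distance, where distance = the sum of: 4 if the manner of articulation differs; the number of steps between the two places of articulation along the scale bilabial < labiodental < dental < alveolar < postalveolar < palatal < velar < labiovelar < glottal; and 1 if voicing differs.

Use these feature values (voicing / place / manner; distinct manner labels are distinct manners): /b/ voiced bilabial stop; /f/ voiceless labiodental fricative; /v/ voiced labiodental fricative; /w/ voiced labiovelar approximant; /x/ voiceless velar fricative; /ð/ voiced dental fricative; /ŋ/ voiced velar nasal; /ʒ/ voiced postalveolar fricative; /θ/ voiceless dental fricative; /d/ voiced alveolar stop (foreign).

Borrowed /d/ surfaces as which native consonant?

/b/ is closest: same manner (stop), place distance 3 (alveolar→bilabial), same voicing; total 3. Next closest is /ð/ at distance 5.

b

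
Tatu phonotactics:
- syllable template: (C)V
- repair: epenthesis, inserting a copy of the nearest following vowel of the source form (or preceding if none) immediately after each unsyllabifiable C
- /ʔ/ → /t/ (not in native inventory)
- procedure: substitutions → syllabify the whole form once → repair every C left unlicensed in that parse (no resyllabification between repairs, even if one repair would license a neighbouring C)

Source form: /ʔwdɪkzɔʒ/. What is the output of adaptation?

Substitution: /ʔ/ → /t/, giving /twdɪkzɔʒ/.
The consonants /t/, /w/, /k/, /ʒ/ cannot be parsed into a legal (C)V syllable (no codas are permitted; onsets are limited to one consonant).
Each unlicensed consonant becomes the onset of a new syllable: /t/ → /tɪ/, /w/ → /wɪ/, /k/ → /kɔ/, /ʒ/ → /ʒɔ/.

tɪwɪdɪkɔzɔʒɔ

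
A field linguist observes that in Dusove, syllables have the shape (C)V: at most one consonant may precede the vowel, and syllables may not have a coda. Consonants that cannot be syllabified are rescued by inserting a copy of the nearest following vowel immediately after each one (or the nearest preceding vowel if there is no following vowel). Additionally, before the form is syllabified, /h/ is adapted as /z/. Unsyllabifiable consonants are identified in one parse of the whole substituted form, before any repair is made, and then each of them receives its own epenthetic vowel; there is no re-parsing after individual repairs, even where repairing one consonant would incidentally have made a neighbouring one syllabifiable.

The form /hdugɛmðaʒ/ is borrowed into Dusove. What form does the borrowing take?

zudugɛmaðaʒa

Substitution: /h/ → /z/, giving /zdugɛmðaʒ/.
The consonants /z/, /m/, /ʒ/ cannot be parsed into a legal (C)V syllable (no codas are permitted; onsets are limited to one consonant).
Epenthesis after each stranded consonant: /z/ → /zu/, /m/ → /ma/, /ʒ/ → /ʒa/.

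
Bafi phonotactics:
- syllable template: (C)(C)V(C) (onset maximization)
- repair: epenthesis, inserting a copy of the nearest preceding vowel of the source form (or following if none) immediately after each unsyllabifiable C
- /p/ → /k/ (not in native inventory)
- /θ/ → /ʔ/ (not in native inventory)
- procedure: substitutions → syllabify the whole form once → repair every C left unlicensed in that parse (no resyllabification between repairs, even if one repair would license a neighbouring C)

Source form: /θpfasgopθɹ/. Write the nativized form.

ʔakfasgokʔoɹo

Substitution: /θ/ → /ʔ/, /p/ → /k/, giving /ʔkfasgokʔɹ/.
Under (C)(C)V(C), the unsyllabifiable consonants are /ʔ/, /ʔ/, /ɹ/ (at most one coda consonant is licensed; onsets may contain at most 2 consonants).
Each unlicensed consonant becomes the onset of a new syllable: /ʔ/ → /ʔa/, /ʔ/ → /ʔo/, /ɹ/ → /ɹo/.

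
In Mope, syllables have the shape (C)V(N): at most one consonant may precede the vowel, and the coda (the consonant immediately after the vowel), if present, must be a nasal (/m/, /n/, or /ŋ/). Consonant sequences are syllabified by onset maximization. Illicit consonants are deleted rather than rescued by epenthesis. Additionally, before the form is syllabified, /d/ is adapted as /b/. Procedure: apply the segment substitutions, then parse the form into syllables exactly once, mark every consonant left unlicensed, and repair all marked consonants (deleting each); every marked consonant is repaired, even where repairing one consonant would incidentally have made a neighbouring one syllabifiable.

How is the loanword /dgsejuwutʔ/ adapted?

Substitution: /d/ → /b/, giving /bgsejuwutʔ/.
The consonants /b/, /g/, /t/, /ʔ/ cannot be parsed into a legal (C)V(N) syllable (only a nasal (/m/, /n/, or /ŋ/) is licensed in coda position; onsets are limited to one consonant).
Each unlicensed consonant is deleted: /b/, /g/, /t/, /ʔ/.

sejuwu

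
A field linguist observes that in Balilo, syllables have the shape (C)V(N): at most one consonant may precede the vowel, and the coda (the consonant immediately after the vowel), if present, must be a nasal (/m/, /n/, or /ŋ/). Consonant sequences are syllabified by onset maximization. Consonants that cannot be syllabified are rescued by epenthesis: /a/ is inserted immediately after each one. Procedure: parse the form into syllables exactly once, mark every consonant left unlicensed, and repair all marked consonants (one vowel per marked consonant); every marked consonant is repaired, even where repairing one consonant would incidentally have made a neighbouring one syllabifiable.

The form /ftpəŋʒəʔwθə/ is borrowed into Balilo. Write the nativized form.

fatapəŋʒəʔawaθə

Under (C)V(N), the unsyllabifiable consonants are /f/, /t/, /ʔ/, /w/ (only a nasal (/m/, /n/, or /ŋ/) is licensed in coda position; onsets are limited to one consonant).
Inserting the epenthetic vowel yields /f/ → /fa/, /t/ → /ta/, /ʔ/ → /ʔa/, /w/ → /wa/.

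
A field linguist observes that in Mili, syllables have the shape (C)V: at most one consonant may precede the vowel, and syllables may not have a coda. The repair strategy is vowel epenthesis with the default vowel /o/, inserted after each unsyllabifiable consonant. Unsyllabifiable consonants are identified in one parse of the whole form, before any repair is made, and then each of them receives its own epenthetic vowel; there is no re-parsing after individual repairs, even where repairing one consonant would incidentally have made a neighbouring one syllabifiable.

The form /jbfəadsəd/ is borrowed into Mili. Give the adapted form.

Under (C)V, the unsyllabifiable consonants are /j/, /b/, /d/, /d/ (no codas are permitted; onsets are limited to one consonant).
Each unlicensed consonant becomes the onset of a new syllable: /j/ → /jo/, /b/ → /bo/, /d/ → /do/, /d/ → /do/.

jobofəadosədo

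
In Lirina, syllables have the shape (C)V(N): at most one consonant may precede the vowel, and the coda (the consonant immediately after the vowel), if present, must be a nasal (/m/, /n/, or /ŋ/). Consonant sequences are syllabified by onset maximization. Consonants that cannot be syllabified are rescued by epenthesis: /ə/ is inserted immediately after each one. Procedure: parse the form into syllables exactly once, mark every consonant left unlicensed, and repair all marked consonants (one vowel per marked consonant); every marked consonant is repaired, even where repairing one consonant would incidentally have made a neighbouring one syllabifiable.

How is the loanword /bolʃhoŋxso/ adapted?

boləʃəhoŋxəso

The consonants /l/, /ʃ/, /x/ cannot be parsed into a legal (C)V(N) syllable (only a nasal (/m/, /n/, or /ŋ/) is licensed in coda position; onsets are limited to one consonant).
Inserting the epenthetic vowel yields /l/ → /lə/, /ʃ/ → /ʃə/, /x/ → /xə/.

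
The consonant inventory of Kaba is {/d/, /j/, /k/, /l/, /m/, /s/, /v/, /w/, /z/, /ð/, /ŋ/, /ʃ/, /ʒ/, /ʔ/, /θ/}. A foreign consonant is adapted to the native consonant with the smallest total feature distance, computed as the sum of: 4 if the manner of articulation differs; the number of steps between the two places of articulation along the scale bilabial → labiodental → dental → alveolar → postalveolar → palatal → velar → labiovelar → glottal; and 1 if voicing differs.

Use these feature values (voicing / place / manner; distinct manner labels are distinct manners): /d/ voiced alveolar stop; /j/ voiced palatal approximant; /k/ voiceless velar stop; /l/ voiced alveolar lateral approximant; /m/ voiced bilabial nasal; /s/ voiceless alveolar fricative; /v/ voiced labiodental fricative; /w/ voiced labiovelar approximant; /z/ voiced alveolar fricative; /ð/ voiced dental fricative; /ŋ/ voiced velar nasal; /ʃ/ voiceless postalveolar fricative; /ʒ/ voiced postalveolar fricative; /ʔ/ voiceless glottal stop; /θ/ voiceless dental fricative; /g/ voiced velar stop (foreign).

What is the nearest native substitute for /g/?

k

/k/ is closest: same manner (stop), place distance 0 (velar→velar), voicing differs (+1); total 1. Next closest is /d/ at distance 3.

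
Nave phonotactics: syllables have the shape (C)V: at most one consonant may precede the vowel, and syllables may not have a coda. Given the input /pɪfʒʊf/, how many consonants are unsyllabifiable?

2

The consonants /f/, /f/ cannot be parsed into a legal (C)V syllable (no codas are permitted; onsets are limited to one consonant).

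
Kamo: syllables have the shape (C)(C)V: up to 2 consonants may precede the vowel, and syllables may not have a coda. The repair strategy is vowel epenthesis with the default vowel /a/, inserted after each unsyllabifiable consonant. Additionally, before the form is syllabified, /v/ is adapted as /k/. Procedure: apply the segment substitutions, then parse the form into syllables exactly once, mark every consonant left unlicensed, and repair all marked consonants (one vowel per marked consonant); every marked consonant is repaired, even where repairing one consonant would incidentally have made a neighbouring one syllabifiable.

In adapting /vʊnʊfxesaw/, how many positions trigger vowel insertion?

After substitution the input is /kʊnʊfxesaw/.
The unsyllabifiable consonants are /w/; each receives one epenthetic vowel.

1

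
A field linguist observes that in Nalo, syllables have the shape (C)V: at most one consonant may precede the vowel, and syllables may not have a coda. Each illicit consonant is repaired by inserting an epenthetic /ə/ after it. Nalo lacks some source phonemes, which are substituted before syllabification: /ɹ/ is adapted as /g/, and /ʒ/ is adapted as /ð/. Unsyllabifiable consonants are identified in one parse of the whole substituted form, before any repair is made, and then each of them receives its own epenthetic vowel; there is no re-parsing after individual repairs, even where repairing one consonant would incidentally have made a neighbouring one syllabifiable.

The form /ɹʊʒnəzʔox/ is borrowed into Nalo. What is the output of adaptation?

Substitution: /ɹ/ → /g/, /ʒ/ → /ð/, giving /gʊðnəzʔox/.
Syllabifying with onset maximization leaves /ð/, /z/, /x/ stranded (no codas are permitted; onsets are limited to one consonant).
Epenthesis after each stranded consonant: /ð/ → /ðə/, /z/ → /zə/, /x/ → /xə/.

gʊðənəzəʔoxə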